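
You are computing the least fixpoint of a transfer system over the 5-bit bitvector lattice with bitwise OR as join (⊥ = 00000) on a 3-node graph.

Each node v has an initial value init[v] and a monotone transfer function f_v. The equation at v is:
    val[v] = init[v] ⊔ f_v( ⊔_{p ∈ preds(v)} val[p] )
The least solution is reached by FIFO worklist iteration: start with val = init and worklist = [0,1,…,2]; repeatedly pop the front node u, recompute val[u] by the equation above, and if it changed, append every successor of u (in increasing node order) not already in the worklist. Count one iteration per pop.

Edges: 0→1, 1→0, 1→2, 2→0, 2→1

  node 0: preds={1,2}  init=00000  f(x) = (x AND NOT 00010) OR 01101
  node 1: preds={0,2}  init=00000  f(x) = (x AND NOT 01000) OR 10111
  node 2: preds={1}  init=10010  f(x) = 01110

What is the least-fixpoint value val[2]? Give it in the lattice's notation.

11110

Iteration log — 5 steps:
  step 1. node 0  ⊔preds=10010  new=11101  old=00000  +wl: 
  step 2. node 1  ⊔preds=11111  new=10111  old=00000  +wl: 0
  step 3. node 2  ⊔preds=10111  new=11110  old=10010  +wl: 1
  step 4. node 0  ⊔preds=11111  new=11101  stable
  step 5. node 1  ⊔preds=11111  new=10111  stable

Least fixpoint reached:
  node 0: 11101
  node 1: 10111
  node 2: 11110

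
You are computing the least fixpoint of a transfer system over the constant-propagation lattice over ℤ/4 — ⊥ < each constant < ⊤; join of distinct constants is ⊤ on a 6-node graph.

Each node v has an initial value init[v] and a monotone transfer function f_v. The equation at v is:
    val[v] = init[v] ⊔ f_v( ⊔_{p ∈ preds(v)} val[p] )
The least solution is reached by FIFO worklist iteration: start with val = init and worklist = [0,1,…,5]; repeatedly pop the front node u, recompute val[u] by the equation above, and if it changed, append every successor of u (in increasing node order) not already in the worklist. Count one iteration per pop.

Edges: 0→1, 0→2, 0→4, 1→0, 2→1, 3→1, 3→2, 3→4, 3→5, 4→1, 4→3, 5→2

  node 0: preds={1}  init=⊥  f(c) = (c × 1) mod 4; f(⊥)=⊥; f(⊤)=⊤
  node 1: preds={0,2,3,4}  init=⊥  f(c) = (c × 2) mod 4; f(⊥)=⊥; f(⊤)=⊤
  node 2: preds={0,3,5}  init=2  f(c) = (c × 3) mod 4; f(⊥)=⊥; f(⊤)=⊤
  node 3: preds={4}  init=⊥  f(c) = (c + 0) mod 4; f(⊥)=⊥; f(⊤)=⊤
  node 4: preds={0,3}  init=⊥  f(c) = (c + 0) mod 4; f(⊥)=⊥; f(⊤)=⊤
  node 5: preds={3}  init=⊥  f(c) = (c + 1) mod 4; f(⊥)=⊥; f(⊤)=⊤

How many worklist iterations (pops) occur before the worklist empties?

Worklist (23 pops):
  #1 pop 0: in=⊥ → ⊥ (no change)
  #2 pop 1: in=2 → 0 (was ⊥); enqueue [0]
  #3 pop 2: in=⊥ → 2 (no change)
  #4 pop 3: in=⊥ → ⊥ (no change)
  #5 pop 4: in=⊥ → ⊥ (no change)
  #6 pop 5: in=⊥ → ⊥ (no change)
  #7 pop 0: in=0 → 0 (was ⊥); enqueue [1,2,4]
  #8 pop 1: in=⊤ → ⊤ (was 0); enqueue [0]
  #9 pop 2: in=0 → ⊤ (was 2); enqueue [1]
  #10 pop 4: in=0 → 0 (was ⊥); enqueue [3]
  #11 pop 0: in=⊤ → ⊤ (was 0); enqueue [2,4]
  #12 pop 1: in=⊤ → ⊤ (no change)
  #13 pop 3: in=0 → 0 (was ⊥); enqueue [1,5]
  #14 pop 2: in=⊤ → ⊤ (no change)
  #15 pop 4: in=⊤ → ⊤ (was 0); enqueue [3]
  #16 pop 1: in=⊤ → ⊤ (no change)
  #17 pop 5: in=0 → 1 (was ⊥); enqueue [2]
  #18 pop 3: in=⊤ → ⊤ (was 0); enqueue [1,4,5]
  #19 pop 2: in=⊤ → ⊤ (no change)
  #20 pop 1: in=⊤ → ⊤ (no change)
  #21 pop 4: in=⊤ → ⊤ (no change)
  #22 pop 5: in=⊤ → ⊤ (was 1); enqueue [2]
  #23 pop 2: in=⊤ → ⊤ (no change)

Fixpoint:
  val[0] = ⊤
  val[1] = ⊤
  val[2] = ⊤
  val[3] = ⊤
  val[4] = ⊤
  val[5] = ⊤

23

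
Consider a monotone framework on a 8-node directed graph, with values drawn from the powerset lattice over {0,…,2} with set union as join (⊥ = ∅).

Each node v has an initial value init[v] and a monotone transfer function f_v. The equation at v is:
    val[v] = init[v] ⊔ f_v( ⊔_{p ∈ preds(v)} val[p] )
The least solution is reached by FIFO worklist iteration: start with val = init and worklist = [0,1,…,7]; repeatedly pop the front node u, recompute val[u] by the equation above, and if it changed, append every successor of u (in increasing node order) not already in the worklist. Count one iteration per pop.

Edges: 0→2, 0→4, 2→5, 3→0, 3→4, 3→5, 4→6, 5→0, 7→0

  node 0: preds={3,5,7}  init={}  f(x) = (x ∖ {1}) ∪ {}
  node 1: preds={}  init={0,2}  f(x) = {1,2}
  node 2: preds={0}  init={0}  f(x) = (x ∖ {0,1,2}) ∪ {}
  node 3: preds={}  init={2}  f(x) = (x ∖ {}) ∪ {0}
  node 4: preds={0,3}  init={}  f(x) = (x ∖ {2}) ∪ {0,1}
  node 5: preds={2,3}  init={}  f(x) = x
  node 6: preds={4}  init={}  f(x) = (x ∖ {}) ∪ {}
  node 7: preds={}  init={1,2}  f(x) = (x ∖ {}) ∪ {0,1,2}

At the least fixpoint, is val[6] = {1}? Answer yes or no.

no

Worklist (11 pops):
  #1 pop 0: in={1,2} → {2} (was {}); enqueue []
  #2 pop 1: in={} → {0,1,2} (was {0,2}); enqueue []
  #3 pop 2: in={2} → {0} (no change)
  #4 pop 3: in={} → {0,2} (was {2}); enqueue [0]
  #5 pop 4: in={0,2} → {0,1} (was {}); enqueue []
  #6 pop 5: in={0,2} → {0,2} (was {}); enqueue []
  #7 pop 6: in={0,1} → {0,1} (was {}); enqueue []
  #8 pop 7: in={} → {0,1,2} (was {1,2}); enqueue []
  #9 pop 0: in={0,1,2} → {0,2} (was {2}); enqueue [2,4]
  #10 pop 2: in={0,2} → {0} (no change)
  #11 pop 4: in={0,2} → {0,1} (no change)

Fixpoint:
  val[0] = {0,2}
  val[1] = {0,1,2}
  val[2] = {0}
  val[3] = {0,2}
  val[4] = {0,1}
  val[5] = {0,2}
  val[6] = {0,1}
  val[7] = {0,1,2}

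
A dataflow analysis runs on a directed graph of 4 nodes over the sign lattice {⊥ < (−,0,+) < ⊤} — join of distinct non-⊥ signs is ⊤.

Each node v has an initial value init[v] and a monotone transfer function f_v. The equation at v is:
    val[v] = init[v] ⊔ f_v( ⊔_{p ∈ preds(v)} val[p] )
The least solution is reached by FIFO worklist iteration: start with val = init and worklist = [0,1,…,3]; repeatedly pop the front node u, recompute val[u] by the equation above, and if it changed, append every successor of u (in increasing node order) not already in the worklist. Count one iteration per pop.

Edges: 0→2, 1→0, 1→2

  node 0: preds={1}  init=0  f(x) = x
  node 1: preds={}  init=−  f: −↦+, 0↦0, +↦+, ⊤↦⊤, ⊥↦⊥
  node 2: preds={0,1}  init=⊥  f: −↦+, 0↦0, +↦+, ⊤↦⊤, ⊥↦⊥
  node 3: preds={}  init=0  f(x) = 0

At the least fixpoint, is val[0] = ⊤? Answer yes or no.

yes

Trace (4 dequeues):
  [1] u=0 | in − | out ⊤ | prev 0 | push {}
  [2] u=1 | in ⊥ | out − | ==
  [3] u=2 | in ⊤ | out ⊤ | prev ⊥ | push {}
  [4] u=3 | in ⊥ | out 0 | ==

Converged values:
  [0] ⊤
  [1] −
  [2] ⊤
  [3] 0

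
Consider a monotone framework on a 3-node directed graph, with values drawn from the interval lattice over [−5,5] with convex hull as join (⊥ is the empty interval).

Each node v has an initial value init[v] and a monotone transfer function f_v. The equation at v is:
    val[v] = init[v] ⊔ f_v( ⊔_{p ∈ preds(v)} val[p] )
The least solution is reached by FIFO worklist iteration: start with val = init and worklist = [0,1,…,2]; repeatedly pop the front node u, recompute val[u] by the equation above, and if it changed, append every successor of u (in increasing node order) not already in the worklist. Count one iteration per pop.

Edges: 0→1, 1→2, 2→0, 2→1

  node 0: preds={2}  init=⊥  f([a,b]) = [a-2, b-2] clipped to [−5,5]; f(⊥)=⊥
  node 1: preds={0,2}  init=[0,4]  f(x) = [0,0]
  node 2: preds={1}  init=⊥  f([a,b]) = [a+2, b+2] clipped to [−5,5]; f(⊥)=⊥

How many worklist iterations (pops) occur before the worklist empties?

Iteration log — 5 steps:
  step 1. node 0  ⊔preds=⊥  new=⊥  stable
  step 2. node 1  ⊔preds=⊥  new=[0,4]  stable
  step 3. node 2  ⊔preds=[0,4]  new=[2,5]  old=⊥  +wl: 0,1
  step 4. node 0  ⊔preds=[2,5]  new=[0,3]  old=⊥  +wl: 
  step 5. node 1  ⊔preds=[0,5]  new=[0,4]  stable

Least fixpoint reached:
  node 0: [0,3]
  node 1: [0,4]
  node 2: [2,5]

5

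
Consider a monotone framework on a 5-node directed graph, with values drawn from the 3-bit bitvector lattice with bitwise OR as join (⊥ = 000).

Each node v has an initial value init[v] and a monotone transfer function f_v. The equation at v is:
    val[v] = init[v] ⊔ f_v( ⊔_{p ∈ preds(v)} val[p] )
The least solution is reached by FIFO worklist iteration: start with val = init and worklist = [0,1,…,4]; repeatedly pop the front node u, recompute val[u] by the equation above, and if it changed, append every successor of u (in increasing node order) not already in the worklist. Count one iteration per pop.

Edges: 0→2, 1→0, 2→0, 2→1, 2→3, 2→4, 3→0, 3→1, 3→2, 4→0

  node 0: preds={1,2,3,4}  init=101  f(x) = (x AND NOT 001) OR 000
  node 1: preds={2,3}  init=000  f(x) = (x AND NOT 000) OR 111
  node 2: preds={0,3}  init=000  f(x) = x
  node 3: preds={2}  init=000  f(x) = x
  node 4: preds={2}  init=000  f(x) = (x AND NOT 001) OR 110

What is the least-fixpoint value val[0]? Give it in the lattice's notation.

Iteration log — 15 steps:
  step 1. node 0  ⊔preds=000  new=101  stable
  step 2. node 1  ⊔preds=000  new=111  old=000  +wl: 0
  step 3. node 2  ⊔preds=101  new=101  old=000  +wl: 1
  step 4. node 3  ⊔preds=101  new=101  old=000  +wl: 2
  step 5. node 4  ⊔preds=101  new=110  old=000  +wl: 
  step 6. node 0  ⊔preds=111  new=111  old=101  +wl: 
  step 7. node 1  ⊔preds=101  new=111  stable
  step 8. node 2  ⊔preds=111  new=111  old=101  +wl: 0,1,3,4
  step 9. node 0  ⊔preds=111  new=111  stable
  step 10. node 1  ⊔preds=111  new=111  stable
  step 11. node 3  ⊔preds=111  new=111  old=101  +wl: 0,1,2
  step 12. node 4  ⊔preds=111  new=110  stable
  step 13. node 0  ⊔preds=111  new=111  stable
  step 14. node 1  ⊔preds=111  new=111  stable
  step 15. node 2  ⊔preds=111  new=111  stable

Least fixpoint reached:
  node 0: 111
  node 1: 111
  node 2: 111
  node 3: 111
  node 4: 110

111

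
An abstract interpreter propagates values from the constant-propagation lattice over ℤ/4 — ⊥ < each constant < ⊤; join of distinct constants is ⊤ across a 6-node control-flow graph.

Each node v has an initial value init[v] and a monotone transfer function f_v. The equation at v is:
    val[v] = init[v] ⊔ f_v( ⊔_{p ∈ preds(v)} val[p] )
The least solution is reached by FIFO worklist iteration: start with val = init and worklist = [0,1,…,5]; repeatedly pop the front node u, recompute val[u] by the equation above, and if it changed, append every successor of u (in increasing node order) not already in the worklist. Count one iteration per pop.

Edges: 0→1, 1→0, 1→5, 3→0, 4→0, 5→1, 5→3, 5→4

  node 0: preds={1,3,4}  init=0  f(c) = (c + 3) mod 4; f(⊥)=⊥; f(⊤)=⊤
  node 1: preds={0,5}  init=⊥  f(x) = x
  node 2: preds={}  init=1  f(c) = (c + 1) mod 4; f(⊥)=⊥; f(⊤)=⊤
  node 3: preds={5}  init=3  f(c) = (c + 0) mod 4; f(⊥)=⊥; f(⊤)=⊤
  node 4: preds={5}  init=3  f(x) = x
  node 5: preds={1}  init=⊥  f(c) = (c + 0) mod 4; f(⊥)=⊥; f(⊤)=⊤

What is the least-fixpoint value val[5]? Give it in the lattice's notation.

Worklist (11 pops):
  #1 pop 0: in=3 → ⊤ (was 0); enqueue []
  #2 pop 1: in=⊤ → ⊤ (was ⊥); enqueue [0]
  #3 pop 2: in=⊥ → 1 (no change)
  #4 pop 3: in=⊥ → 3 (no change)
  #5 pop 4: in=⊥ → 3 (no change)
  #6 pop 5: in=⊤ → ⊤ (was ⊥); enqueue [1,3,4]
  #7 pop 0: in=⊤ → ⊤ (no change)
  #8 pop 1: in=⊤ → ⊤ (no change)
  #9 pop 3: in=⊤ → ⊤ (was 3); enqueue [0]
  #10 pop 4: in=⊤ → ⊤ (was 3); enqueue []
  #11 pop 0: in=⊤ → ⊤ (no change)

Fixpoint:
  val[0] = ⊤
  val[1] = ⊤
  val[2] = 1
  val[3] = ⊤
  val[4] = ⊤
  val[5] = ⊤

⊤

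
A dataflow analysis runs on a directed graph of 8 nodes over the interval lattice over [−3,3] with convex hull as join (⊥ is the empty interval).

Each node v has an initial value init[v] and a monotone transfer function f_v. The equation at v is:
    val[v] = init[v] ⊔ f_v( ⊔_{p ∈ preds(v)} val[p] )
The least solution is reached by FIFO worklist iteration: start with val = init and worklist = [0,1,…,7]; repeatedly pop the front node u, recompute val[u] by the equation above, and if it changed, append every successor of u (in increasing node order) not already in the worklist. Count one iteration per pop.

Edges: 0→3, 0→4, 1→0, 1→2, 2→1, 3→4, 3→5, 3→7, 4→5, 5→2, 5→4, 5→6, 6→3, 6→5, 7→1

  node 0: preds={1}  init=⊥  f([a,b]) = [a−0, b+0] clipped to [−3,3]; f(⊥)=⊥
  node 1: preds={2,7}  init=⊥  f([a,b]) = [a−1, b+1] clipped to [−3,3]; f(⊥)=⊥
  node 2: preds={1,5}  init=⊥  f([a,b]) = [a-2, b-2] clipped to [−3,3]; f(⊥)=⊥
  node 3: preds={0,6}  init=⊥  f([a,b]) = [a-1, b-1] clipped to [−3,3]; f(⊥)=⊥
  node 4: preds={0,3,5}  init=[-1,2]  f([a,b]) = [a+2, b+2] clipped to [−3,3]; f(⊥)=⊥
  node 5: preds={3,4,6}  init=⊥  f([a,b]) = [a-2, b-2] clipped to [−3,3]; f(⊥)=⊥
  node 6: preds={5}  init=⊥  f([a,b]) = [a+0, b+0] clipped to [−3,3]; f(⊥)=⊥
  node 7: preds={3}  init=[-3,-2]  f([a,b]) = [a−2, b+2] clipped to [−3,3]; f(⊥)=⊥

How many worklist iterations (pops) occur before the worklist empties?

38

Trace (38 dequeues):
  [1] u=0 | in ⊥ | out ⊥ | ==
  [2] u=1 | in [-3,-2] | out [-3,-1] | prev ⊥ | push {0}
  [3] u=2 | in [-3,-1] | out [-3,-3] | prev ⊥ | push {1}
  [4] u=3 | in ⊥ | out ⊥ | ==
  [5] u=4 | in ⊥ | out [-1,2] | ==
  [6] u=5 | in [-1,2] | out [-3,0] | prev ⊥ | push {2,4}
  [7] u=6 | in [-3,0] | out [-3,0] | prev ⊥ | push {3,5}
  [8] u=7 | in ⊥ | out [-3,-2] | ==
  [9] u=0 | in [-3,-1] | out [-3,-1] | prev ⊥ | push {}
  [10] u=1 | in [-3,-2] | out [-3,-1] | ==
  [11] u=2 | in [-3,0] | out [-3,-2] | prev [-3,-3] | push {1}
  [12] u=4 | in [-3,0] | out [-1,2] | ==
  [13] u=3 | in [-3,0] | out [-3,-1] | prev ⊥ | push {4,7}
  [14] u=5 | in [-3,2] | out [-3,0] | ==
  [15] u=1 | in [-3,-2] | out [-3,-1] | ==
  [16] u=4 | in [-3,0] | out [-1,2] | ==
  [17] u=7 | in [-3,-1] | out [-3,1] | prev [-3,-2] | push {1}
  [18] u=1 | in [-3,1] | out [-3,2] | prev [-3,-1] | push {0,2}
  [19] u=0 | in [-3,2] | out [-3,2] | prev [-3,-1] | push {3,4}
  [20] u=2 | in [-3,2] | out [-3,0] | prev [-3,-2] | push {1}
  [21] u=3 | in [-3,2] | out [-3,1] | prev [-3,-1] | push {5,7}
  [22] u=4 | in [-3,2] | out [-1,3] | prev [-1,2] | push {}
  [23] u=1 | in [-3,1] | out [-3,2] | ==
  [24] u=5 | in [-3,3] | out [-3,1] | prev [-3,0] | push {2,4,6}
  [25] u=7 | in [-3,1] | out [-3,3] | prev [-3,1] | push {1}
  [26] u=2 | in [-3,2] | out [-3,0] | ==
  [27] u=4 | in [-3,2] | out [-1,3] | ==
  [28] u=6 | in [-3,1] | out [-3,1] | prev [-3,0] | push {3,5}
  [29] u=1 | in [-3,3] | out [-3,3] | prev [-3,2] | push {0,2}
  [30] u=3 | in [-3,2] | out [-3,1] | ==
  [31] u=5 | in [-3,3] | out [-3,1] | ==
  [32] u=0 | in [-3,3] | out [-3,3] | prev [-3,2] | push {3,4}
  [33] u=2 | in [-3,3] | out [-3,1] | prev [-3,0] | push {1}
  [34] u=3 | in [-3,3] | out [-3,2] | prev [-3,1] | push {5,7}
  [35] u=4 | in [-3,3] | out [-1,3] | ==
  [36] u=1 | in [-3,3] | out [-3,3] | ==
  [37] u=5 | in [-3,3] | out [-3,1] | ==
  [38] u=7 | in [-3,2] | out [-3,3] | ==

Converged values:
  [0] [-3,3]
  [1] [-3,3]
  [2] [-3,1]
  [3] [-3,2]
  [4] [-1,3]
  [5] [-3,1]
  [6] [-3,1]
  [7] [-3,3]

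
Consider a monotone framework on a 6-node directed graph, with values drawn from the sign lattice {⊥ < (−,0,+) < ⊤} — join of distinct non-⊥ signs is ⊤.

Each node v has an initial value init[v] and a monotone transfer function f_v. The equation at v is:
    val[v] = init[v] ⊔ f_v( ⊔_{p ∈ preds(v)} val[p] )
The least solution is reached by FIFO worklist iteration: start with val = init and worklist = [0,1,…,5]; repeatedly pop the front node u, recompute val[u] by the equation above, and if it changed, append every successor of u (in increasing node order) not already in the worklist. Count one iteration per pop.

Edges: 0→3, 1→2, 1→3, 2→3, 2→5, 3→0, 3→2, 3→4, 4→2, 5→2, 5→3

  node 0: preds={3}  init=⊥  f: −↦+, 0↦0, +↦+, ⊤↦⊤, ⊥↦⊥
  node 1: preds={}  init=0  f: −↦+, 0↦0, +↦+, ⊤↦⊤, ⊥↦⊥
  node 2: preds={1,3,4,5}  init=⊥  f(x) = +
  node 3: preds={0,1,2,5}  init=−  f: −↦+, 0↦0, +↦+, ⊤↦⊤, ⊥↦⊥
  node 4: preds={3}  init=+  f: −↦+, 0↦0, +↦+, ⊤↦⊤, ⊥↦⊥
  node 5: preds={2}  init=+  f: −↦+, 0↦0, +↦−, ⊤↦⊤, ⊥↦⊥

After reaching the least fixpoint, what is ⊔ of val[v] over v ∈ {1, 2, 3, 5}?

Iteration log — 9 steps:
  step 1. node 0  ⊔preds=−  new=+  old=⊥  +wl: 
  step 2. node 1  ⊔preds=⊥  new=0  stable
  step 3. node 2  ⊔preds=⊤  new=+  old=⊥  +wl: 
  step 4. node 3  ⊔preds=⊤  new=⊤  old=−  +wl: 0,2
  step 5. node 4  ⊔preds=⊤  new=⊤  old=+  +wl: 
  step 6. node 5  ⊔preds=+  new=⊤  old=+  +wl: 3
  step 7. node 0  ⊔preds=⊤  new=⊤  old=+  +wl: 
  step 8. node 2  ⊔preds=⊤  new=+  stable
  step 9. node 3  ⊔preds=⊤  new=⊤  stable

Least fixpoint reached:
  node 0: ⊤
  node 1: 0
  node 2: +
  node 3: ⊤
  node 4: ⊤
  node 5: ⊤

⊤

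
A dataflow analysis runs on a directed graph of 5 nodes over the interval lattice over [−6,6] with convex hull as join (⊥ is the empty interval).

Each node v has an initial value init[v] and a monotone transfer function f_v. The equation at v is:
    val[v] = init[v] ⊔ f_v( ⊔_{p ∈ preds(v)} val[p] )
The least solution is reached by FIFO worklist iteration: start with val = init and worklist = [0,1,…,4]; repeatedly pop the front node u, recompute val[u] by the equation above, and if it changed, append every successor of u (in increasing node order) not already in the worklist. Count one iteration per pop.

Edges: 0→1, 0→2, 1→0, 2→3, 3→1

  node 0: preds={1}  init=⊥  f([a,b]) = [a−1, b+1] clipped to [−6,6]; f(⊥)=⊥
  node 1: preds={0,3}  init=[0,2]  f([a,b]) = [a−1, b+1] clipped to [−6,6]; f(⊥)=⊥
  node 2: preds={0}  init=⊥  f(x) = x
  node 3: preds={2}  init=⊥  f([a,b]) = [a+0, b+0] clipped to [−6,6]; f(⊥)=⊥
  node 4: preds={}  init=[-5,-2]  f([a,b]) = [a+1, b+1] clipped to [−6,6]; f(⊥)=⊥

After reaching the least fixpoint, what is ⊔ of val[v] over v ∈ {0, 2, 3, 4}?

[-6,6]

Trace (18 dequeues):
  [1] u=0 | in [0,2] | out [-1,3] | prev ⊥ | push {}
  [2] u=1 | in [-1,3] | out [-2,4] | prev [0,2] | push {0}
  [3] u=2 | in [-1,3] | out [-1,3] | prev ⊥ | push {}
  [4] u=3 | in [-1,3] | out [-1,3] | prev ⊥ | push {1}
  [5] u=4 | in ⊥ | out [-5,-2] | ==
  [6] u=0 | in [-2,4] | out [-3,5] | prev [-1,3] | push {2}
  [7] u=1 | in [-3,5] | out [-4,6] | prev [-2,4] | push {0}
  [8] u=2 | in [-3,5] | out [-3,5] | prev [-1,3] | push {3}
  [9] u=0 | in [-4,6] | out [-5,6] | prev [-3,5] | push {1,2}
  [10] u=3 | in [-3,5] | out [-3,5] | prev [-1,3] | push {}
  [11] u=1 | in [-5,6] | out [-6,6] | prev [-4,6] | push {0}
  [12] u=2 | in [-5,6] | out [-5,6] | prev [-3,5] | push {3}
  [13] u=0 | in [-6,6] | out [-6,6] | prev [-5,6] | push {1,2}
  [14] u=3 | in [-5,6] | out [-5,6] | prev [-3,5] | push {}
  [15] u=1 | in [-6,6] | out [-6,6] | ==
  [16] u=2 | in [-6,6] | out [-6,6] | prev [-5,6] | push {3}
  [17] u=3 | in [-6,6] | out [-6,6] | prev [-5,6] | push {1}
  [18] u=1 | in [-6,6] | out [-6,6] | ==

Converged values:
  [0] [-6,6]
  [1] [-6,6]
  [2] [-6,6]
  [3] [-6,6]
  [4] [-5,-2]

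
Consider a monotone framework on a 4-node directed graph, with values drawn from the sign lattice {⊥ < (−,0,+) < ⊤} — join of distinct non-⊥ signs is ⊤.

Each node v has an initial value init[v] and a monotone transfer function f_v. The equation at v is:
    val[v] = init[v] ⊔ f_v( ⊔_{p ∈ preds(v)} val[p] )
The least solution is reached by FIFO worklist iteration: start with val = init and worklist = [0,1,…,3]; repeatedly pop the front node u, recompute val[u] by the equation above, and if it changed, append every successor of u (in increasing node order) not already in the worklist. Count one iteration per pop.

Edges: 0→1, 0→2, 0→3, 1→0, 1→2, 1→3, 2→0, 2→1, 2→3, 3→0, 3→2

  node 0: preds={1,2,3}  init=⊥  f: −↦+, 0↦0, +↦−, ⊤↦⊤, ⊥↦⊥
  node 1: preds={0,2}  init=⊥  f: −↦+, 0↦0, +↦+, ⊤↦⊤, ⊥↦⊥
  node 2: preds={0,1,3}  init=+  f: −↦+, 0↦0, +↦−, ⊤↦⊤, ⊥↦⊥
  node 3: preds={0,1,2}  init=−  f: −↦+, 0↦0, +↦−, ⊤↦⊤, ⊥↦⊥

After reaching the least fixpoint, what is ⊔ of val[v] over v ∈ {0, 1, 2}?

⊤

Worklist (7 pops):
  #1 pop 0: in=⊤ → ⊤ (was ⊥); enqueue []
  #2 pop 1: in=⊤ → ⊤ (was ⊥); enqueue [0]
  #3 pop 2: in=⊤ → ⊤ (was +); enqueue [1]
  #4 pop 3: in=⊤ → ⊤ (was −); enqueue [2]
  #5 pop 0: in=⊤ → ⊤ (no change)
  #6 pop 1: in=⊤ → ⊤ (no change)
  #7 pop 2: in=⊤ → ⊤ (no change)

Fixpoint:
  val[0] = ⊤
  val[1] = ⊤
  val[2] = ⊤
  val[3] = ⊤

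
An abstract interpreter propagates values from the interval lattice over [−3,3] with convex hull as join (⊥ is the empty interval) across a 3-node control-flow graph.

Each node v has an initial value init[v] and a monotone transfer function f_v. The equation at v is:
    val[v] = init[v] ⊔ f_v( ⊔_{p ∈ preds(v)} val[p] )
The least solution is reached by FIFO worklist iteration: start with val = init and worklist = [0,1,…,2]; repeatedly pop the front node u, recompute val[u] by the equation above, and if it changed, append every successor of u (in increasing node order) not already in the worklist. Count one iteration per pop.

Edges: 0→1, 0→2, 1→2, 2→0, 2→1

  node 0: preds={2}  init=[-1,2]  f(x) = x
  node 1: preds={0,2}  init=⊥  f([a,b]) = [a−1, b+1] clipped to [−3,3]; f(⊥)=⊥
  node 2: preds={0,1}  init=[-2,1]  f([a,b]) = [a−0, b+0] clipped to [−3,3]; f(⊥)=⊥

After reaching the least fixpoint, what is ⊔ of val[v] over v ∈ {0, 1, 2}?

Iteration log — 6 steps:
  step 1. node 0  ⊔preds=[-2,1]  new=[-2,2]  old=[-1,2]  +wl: 
  step 2. node 1  ⊔preds=[-2,2]  new=[-3,3]  old=⊥  +wl: 
  step 3. node 2  ⊔preds=[-3,3]  new=[-3,3]  old=[-2,1]  +wl: 0,1
  step 4. node 0  ⊔preds=[-3,3]  new=[-3,3]  old=[-2,2]  +wl: 2
  step 5. node 1  ⊔preds=[-3,3]  new=[-3,3]  stable
  step 6. node 2  ⊔preds=[-3,3]  new=[-3,3]  stable

Least fixpoint reached:
  node 0: [-3,3]
  node 1: [-3,3]
  node 2: [-3,3]

[-3,3]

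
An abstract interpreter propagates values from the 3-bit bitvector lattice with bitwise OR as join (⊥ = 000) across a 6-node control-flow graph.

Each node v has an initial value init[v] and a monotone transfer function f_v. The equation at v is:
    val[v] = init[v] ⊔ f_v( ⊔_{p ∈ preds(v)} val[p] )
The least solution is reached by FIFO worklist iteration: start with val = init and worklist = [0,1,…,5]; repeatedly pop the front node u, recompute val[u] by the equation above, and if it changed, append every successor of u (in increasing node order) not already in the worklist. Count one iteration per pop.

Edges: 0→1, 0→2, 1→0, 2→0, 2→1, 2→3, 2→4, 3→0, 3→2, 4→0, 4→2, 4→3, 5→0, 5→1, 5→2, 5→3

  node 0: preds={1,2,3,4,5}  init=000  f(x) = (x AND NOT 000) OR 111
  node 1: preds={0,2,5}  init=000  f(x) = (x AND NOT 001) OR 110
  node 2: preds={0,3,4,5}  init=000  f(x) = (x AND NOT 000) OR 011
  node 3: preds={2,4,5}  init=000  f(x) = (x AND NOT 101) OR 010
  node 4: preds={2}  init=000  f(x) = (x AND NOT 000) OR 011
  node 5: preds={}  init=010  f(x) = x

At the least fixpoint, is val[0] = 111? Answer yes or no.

yes

Trace (10 dequeues):
  [1] u=0 | in 010 | out 111 | prev 000 | push {}
  [2] u=1 | in 111 | out 110 | prev 000 | push {0}
  [3] u=2 | in 111 | out 111 | prev 000 | push {1}
  [4] u=3 | in 111 | out 010 | prev 000 | push {2}
  [5] u=4 | in 111 | out 111 | prev 000 | push {3}
  [6] u=5 | in 000 | out 010 | ==
  [7] u=0 | in 111 | out 111 | ==
  [8] u=1 | in 111 | out 110 | ==
  [9] u=2 | in 111 | out 111 | ==
  [10] u=3 | in 111 | out 010 | ==

Converged values:
  [0] 111
  [1] 110
  [2] 111
  [3] 010
  [4] 111
  [5] 010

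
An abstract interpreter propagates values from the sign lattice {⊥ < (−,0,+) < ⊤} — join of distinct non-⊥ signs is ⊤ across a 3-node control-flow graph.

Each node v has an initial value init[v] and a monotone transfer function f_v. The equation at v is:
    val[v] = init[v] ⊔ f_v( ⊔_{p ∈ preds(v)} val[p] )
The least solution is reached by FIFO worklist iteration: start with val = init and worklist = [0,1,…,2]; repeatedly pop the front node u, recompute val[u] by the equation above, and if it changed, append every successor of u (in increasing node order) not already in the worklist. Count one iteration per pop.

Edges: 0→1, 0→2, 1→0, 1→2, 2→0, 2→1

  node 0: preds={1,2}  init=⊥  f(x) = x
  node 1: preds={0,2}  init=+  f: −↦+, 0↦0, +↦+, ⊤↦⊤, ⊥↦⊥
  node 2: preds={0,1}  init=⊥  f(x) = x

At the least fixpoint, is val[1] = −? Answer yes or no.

no

Worklist (5 pops):
  #1 pop 0: in=+ → + (was ⊥); enqueue []
  #2 pop 1: in=+ → + (no change)
  #3 pop 2: in=+ → + (was ⊥); enqueue [0,1]
  #4 pop 0: in=+ → + (no change)
  #5 pop 1: in=+ → + (no change)

Fixpoint:
  val[0] = +
  val[1] = +
  val[2] = +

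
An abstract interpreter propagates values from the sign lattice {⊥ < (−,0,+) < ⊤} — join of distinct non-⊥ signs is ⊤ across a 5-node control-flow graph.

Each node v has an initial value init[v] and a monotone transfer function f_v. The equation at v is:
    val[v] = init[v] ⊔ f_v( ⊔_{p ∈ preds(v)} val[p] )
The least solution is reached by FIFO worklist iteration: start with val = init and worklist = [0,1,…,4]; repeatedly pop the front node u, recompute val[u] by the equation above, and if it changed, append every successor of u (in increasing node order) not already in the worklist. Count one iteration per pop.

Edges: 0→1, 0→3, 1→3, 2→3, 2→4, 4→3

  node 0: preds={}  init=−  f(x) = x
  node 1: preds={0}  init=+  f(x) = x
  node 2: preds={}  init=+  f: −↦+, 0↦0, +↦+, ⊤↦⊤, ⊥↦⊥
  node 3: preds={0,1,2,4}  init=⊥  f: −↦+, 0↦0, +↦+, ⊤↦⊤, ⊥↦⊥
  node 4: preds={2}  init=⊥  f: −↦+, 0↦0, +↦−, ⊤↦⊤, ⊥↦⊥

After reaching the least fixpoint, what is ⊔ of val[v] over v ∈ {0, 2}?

Trace (6 dequeues):
  [1] u=0 | in ⊥ | out − | ==
  [2] u=1 | in − | out ⊤ | prev + | push {}
  [3] u=2 | in ⊥ | out + | ==
  [4] u=3 | in ⊤ | out ⊤ | prev ⊥ | push {}
  [5] u=4 | in + | out − | prev ⊥ | push {3}
  [6] u=3 | in ⊤ | out ⊤ | ==

Converged values:
  [0] −
  [1] ⊤
  [2] +
  [3] ⊤
  [4] −

⊤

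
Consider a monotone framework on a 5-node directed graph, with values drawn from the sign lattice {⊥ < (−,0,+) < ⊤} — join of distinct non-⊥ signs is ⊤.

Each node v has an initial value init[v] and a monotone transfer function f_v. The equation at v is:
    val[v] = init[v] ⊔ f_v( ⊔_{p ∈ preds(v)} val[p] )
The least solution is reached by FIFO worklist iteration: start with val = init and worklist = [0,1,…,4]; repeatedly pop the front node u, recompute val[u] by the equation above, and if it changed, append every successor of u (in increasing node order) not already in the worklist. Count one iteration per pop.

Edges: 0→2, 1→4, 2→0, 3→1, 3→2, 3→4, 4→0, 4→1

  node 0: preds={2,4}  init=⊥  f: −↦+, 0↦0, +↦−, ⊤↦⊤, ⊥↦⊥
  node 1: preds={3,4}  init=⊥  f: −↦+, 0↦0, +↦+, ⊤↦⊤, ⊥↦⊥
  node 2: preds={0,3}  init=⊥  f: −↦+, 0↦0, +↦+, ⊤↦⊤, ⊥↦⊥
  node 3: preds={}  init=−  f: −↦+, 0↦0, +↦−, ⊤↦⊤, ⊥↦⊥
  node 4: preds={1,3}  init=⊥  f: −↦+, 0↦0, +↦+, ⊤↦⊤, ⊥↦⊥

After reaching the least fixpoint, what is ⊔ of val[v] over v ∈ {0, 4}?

⊤

Worklist (10 pops):
  #1 pop 0: in=⊥ → ⊥ (no change)
  #2 pop 1: in=− → + (was ⊥); enqueue []
  #3 pop 2: in=− → + (was ⊥); enqueue [0]
  #4 pop 3: in=⊥ → − (no change)
  #5 pop 4: in=⊤ → ⊤ (was ⊥); enqueue [1]
  #6 pop 0: in=⊤ → ⊤ (was ⊥); enqueue [2]
  #7 pop 1: in=⊤ → ⊤ (was +); enqueue [4]
  #8 pop 2: in=⊤ → ⊤ (was +); enqueue [0]
  #9 pop 4: in=⊤ → ⊤ (no change)
  #10 pop 0: in=⊤ → ⊤ (no change)

Fixpoint:
  val[0] = ⊤
  val[1] = ⊤
  val[2] = ⊤
  val[3] = −
  val[4] = ⊤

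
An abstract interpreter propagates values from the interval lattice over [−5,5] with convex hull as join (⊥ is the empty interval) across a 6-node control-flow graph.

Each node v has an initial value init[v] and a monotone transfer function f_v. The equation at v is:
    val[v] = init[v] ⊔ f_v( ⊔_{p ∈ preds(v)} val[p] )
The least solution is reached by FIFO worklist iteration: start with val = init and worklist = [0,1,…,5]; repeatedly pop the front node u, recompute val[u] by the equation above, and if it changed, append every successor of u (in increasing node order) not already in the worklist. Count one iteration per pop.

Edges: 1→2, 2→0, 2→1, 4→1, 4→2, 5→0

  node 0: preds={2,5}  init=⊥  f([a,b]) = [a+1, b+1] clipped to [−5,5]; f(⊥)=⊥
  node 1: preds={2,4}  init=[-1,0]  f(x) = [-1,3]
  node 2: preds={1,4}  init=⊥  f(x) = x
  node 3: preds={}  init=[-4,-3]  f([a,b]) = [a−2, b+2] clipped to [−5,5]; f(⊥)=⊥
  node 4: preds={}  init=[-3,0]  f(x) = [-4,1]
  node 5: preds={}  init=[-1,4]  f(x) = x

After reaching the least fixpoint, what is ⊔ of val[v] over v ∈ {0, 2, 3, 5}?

Worklist (11 pops):
  #1 pop 0: in=[-1,4] → [0,5] (was ⊥); enqueue []
  #2 pop 1: in=[-3,0] → [-1,3] (was [-1,0]); enqueue []
  #3 pop 2: in=[-3,3] → [-3,3] (was ⊥); enqueue [0,1]
  #4 pop 3: in=⊥ → [-4,-3] (no change)
  #5 pop 4: in=⊥ → [-4,1] (was [-3,0]); enqueue [2]
  #6 pop 5: in=⊥ → [-1,4] (no change)
  #7 pop 0: in=[-3,4] → [-2,5] (was [0,5]); enqueue []
  #8 pop 1: in=[-4,3] → [-1,3] (no change)
  #9 pop 2: in=[-4,3] → [-4,3] (was [-3,3]); enqueue [0,1]
  #10 pop 0: in=[-4,4] → [-3,5] (was [-2,5]); enqueue []
  #11 pop 1: in=[-4,3] → [-1,3] (no change)

Fixpoint:
  val[0] = [-3,5]
  val[1] = [-1,3]
  val[2] = [-4,3]
  val[3] = [-4,-3]
  val[4] = [-4,1]
  val[5] = [-1,4]

[-4,5]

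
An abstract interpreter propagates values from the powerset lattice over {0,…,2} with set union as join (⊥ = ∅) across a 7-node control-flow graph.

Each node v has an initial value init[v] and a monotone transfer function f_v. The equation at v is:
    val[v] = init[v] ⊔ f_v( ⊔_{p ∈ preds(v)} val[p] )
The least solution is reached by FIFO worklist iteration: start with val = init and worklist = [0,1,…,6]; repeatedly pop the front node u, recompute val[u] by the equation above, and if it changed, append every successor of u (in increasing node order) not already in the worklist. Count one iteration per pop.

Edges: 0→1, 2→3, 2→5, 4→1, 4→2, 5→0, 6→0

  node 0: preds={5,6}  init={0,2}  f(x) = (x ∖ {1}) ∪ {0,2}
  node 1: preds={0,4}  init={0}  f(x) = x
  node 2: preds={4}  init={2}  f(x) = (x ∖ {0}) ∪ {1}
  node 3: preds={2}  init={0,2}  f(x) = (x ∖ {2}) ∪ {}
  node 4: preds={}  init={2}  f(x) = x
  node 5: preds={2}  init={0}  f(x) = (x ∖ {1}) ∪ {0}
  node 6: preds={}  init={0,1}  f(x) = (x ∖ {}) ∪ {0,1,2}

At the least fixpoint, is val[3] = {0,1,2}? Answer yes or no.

Iteration log — 8 steps:
  step 1. node 0  ⊔preds={0,1}  new={0,2}  stable
  step 2. node 1  ⊔preds={0,2}  new={0,2}  old={0}  +wl: 
  step 3. node 2  ⊔preds={2}  new={1,2}  old={2}  +wl: 
  step 4. node 3  ⊔preds={1,2}  new={0,1,2}  old={0,2}  +wl: 
  step 5. node 4  ⊔preds={}  new={2}  stable
  step 6. node 5  ⊔preds={1,2}  new={0,2}  old={0}  +wl: 0
  step 7. node 6  ⊔preds={}  new={0,1,2}  old={0,1}  +wl: 
  step 8. node 0  ⊔preds={0,1,2}  new={0,2}  stable

Least fixpoint reached:
  node 0: {0,2}
  node 1: {0,2}
  node 2: {1,2}
  node 3: {0,1,2}
  node 4: {2}
  node 5: {0,2}
  node 6: {0,1,2}

yes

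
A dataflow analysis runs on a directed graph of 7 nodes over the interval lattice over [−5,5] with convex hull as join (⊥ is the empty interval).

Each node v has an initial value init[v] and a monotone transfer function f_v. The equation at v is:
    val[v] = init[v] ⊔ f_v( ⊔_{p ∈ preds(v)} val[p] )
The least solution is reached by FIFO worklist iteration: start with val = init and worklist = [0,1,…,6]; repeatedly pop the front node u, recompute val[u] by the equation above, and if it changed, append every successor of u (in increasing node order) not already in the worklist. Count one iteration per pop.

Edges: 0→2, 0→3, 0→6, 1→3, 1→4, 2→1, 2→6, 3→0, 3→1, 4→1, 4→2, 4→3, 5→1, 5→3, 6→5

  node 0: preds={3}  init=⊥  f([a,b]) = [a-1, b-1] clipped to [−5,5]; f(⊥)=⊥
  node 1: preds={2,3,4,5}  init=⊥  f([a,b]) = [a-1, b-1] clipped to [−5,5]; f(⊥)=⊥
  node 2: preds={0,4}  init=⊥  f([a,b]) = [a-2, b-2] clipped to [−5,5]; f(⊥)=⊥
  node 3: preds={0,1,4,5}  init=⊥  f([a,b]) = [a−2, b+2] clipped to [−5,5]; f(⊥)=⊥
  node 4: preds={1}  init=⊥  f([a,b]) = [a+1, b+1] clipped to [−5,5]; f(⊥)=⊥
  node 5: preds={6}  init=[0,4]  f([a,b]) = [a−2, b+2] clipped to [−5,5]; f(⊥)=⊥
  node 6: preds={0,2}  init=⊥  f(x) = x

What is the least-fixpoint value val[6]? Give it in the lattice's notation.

[-5,4]

Worklist (23 pops):
  #1 pop 0: in=⊥ → ⊥ (no change)
  #2 pop 1: in=[0,4] → [-1,3] (was ⊥); enqueue []
  #3 pop 2: in=⊥ → ⊥ (no change)
  #4 pop 3: in=[-1,4] → [-3,5] (was ⊥); enqueue [0,1]
  #5 pop 4: in=[-1,3] → [0,4] (was ⊥); enqueue [2,3]
  #6 pop 5: in=⊥ → [0,4] (no change)
  #7 pop 6: in=⊥ → ⊥ (no change)
  #8 pop 0: in=[-3,5] → [-4,4] (was ⊥); enqueue [6]
  #9 pop 1: in=[-3,5] → [-4,4] (was [-1,3]); enqueue [4]
  #10 pop 2: in=[-4,4] → [-5,2] (was ⊥); enqueue [1]
  #11 pop 3: in=[-4,4] → [-5,5] (was [-3,5]); enqueue [0]
  #12 pop 6: in=[-5,4] → [-5,4] (was ⊥); enqueue [5]
  #13 pop 4: in=[-4,4] → [-3,5] (was [0,4]); enqueue [2,3]
  #14 pop 1: in=[-5,5] → [-5,4] (was [-4,4]); enqueue [4]
  #15 pop 0: in=[-5,5] → [-5,4] (was [-4,4]); enqueue [6]
  #16 pop 5: in=[-5,4] → [-5,5] (was [0,4]); enqueue [1]
  #17 pop 2: in=[-5,5] → [-5,3] (was [-5,2]); enqueue []
  #18 pop 3: in=[-5,5] → [-5,5] (no change)
  #19 pop 4: in=[-5,4] → [-4,5] (was [-3,5]); enqueue [2,3]
  #20 pop 6: in=[-5,4] → [-5,4] (no change)
  #21 pop 1: in=[-5,5] → [-5,4] (no change)
  #22 pop 2: in=[-5,5] → [-5,3] (no change)
  #23 pop 3: in=[-5,5] → [-5,5] (no change)

Fixpoint:
  val[0] = [-5,4]
  val[1] = [-5,4]
  val[2] = [-5,3]
  val[3] = [-5,5]
  val[4] = [-4,5]
  val[5] = [-5,5]
  val[6] = [-5,4]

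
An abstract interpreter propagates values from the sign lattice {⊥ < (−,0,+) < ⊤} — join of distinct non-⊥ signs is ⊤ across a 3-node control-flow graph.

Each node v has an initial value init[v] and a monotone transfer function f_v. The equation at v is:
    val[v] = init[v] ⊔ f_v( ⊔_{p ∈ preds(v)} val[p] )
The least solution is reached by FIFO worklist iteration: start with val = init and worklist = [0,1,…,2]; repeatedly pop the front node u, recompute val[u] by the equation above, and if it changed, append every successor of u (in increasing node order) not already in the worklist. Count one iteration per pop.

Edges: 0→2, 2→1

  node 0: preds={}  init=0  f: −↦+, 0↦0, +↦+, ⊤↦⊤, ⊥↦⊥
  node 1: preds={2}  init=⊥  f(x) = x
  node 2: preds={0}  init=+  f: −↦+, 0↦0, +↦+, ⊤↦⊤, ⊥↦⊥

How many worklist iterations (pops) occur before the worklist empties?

Iteration log — 4 steps:
  step 1. node 0  ⊔preds=⊥  new=0  stable
  step 2. node 1  ⊔preds=+  new=+  old=⊥  +wl: 
  step 3. node 2  ⊔preds=0  new=⊤  old=+  +wl: 1
  step 4. node 1  ⊔preds=⊤  new=⊤  old=+  +wl: 

Least fixpoint reached:
  node 0: 0
  node 1: ⊤
  node 2: ⊤

4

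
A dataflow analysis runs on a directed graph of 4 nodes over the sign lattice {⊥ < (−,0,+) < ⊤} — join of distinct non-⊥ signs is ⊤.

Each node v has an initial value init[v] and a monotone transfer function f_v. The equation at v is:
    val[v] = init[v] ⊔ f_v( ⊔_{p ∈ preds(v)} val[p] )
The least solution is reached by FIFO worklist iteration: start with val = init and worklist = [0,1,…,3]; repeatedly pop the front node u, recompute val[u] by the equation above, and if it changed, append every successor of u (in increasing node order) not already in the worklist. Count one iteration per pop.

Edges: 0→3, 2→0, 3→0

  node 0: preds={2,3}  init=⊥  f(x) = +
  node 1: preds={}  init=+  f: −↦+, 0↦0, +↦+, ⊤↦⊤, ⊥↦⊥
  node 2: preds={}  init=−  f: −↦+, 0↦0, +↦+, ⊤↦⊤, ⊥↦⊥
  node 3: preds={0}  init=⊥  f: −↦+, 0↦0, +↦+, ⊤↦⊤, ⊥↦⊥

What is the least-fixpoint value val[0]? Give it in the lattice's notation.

Worklist (5 pops):
  #1 pop 0: in=− → + (was ⊥); enqueue []
  #2 pop 1: in=⊥ → + (no change)
  #3 pop 2: in=⊥ → − (no change)
  #4 pop 3: in=+ → + (was ⊥); enqueue [0]
  #5 pop 0: in=⊤ → + (no change)

Fixpoint:
  val[0] = +
  val[1] = +
  val[2] = −
  val[3] = +

+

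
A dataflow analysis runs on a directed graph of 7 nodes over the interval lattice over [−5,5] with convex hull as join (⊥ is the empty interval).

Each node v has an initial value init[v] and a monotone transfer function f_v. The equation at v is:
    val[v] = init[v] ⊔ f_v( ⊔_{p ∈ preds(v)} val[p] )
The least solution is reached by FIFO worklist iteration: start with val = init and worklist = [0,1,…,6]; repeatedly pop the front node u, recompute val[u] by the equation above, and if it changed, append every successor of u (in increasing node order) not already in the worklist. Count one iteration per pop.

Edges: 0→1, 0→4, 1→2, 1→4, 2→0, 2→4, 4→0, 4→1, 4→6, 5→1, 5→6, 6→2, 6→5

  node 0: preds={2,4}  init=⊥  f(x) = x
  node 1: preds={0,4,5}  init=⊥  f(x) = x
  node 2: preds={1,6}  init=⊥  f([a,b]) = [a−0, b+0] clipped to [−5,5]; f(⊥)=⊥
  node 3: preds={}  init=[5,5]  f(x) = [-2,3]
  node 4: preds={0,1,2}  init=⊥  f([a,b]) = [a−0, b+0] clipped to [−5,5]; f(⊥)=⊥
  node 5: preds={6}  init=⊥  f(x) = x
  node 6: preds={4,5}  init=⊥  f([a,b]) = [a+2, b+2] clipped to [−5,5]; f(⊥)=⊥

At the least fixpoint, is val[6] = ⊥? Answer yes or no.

Trace (7 dequeues):
  [1] u=0 | in ⊥ | out ⊥ | ==
  [2] u=1 | in ⊥ | out ⊥ | ==
  [3] u=2 | in ⊥ | out ⊥ | ==
  [4] u=3 | in ⊥ | out [-2,5] | prev [5,5] | push {}
  [5] u=4 | in ⊥ | out ⊥ | ==
  [6] u=5 | in ⊥ | out ⊥ | ==
  [7] u=6 | in ⊥ | out ⊥ | ==

Converged values:
  [0] ⊥
  [1] ⊥
  [2] ⊥
  [3] [-2,5]
  [4] ⊥
  [5] ⊥
  [6] ⊥

yes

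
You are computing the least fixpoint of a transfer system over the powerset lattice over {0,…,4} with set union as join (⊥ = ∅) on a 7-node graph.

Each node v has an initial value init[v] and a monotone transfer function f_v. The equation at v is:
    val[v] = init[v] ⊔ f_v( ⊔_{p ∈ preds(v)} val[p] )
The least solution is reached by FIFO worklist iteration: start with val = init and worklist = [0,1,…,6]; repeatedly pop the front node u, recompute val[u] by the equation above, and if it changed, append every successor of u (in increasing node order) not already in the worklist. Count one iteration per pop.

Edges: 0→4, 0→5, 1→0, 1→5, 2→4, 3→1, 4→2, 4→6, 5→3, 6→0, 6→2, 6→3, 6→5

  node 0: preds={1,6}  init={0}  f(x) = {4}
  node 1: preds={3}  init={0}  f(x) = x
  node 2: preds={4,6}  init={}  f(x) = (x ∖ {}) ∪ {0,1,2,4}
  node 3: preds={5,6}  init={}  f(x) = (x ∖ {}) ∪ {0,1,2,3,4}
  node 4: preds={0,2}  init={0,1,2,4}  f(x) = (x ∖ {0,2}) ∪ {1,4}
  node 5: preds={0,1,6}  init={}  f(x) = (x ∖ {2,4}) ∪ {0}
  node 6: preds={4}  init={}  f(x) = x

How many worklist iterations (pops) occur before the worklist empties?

Worklist (13 pops):
  #1 pop 0: in={0} → {0,4} (was {0}); enqueue []
  #2 pop 1: in={} → {0} (no change)
  #3 pop 2: in={0,1,2,4} → {0,1,2,4} (was {}); enqueue []
  #4 pop 3: in={} → {0,1,2,3,4} (was {}); enqueue [1]
  #5 pop 4: in={0,1,2,4} → {0,1,2,4} (no change)
  #6 pop 5: in={0,4} → {0} (was {}); enqueue [3]
  #7 pop 6: in={0,1,2,4} → {0,1,2,4} (was {}); enqueue [0,2,5]
  #8 pop 1: in={0,1,2,3,4} → {0,1,2,3,4} (was {0}); enqueue []
  #9 pop 3: in={0,1,2,4} → {0,1,2,3,4} (no change)
  #10 pop 0: in={0,1,2,3,4} → {0,4} (no change)
  #11 pop 2: in={0,1,2,4} → {0,1,2,4} (no change)
  #12 pop 5: in={0,1,2,3,4} → {0,1,3} (was {0}); enqueue [3]
  #13 pop 3: in={0,1,2,3,4} → {0,1,2,3,4} (no change)

Fixpoint:
  val[0] = {0,4}
  val[1] = {0,1,2,3,4}
  val[2] = {0,1,2,4}
  val[3] = {0,1,2,3,4}
  val[4] = {0,1,2,4}
  val[5] = {0,1,3}
  val[6] = {0,1,2,4}

13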